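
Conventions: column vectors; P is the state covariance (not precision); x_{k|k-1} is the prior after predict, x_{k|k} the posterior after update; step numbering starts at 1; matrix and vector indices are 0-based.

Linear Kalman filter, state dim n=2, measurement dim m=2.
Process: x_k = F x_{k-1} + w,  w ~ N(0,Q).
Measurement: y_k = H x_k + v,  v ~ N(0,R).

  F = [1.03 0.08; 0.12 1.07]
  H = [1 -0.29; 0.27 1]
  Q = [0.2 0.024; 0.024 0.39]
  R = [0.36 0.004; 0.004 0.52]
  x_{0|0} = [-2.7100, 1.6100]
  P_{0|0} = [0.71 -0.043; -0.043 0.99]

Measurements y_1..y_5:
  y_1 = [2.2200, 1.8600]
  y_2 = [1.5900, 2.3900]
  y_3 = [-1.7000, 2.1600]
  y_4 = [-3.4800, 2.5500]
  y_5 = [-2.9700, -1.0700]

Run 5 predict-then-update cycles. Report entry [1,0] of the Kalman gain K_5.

K[1,0] = -0.1342

step 1: x^-=[-2.6625, 1.3975]  P^-=[0.9525 0.1487; 0.1487 1.5226]  S=[1.3543 -0.0433; -0.0433 2.1924]  K=[0.6778 0.1985; -0.1936 0.7090]  nu=[5.2878, 1.1814]  x^+=[1.1562, 1.2116]  P^+=[0.2555 0.0370; 0.0370 0.3579]
step 2: x^-=[1.2878, 1.4351]  P^-=[0.4795 0.1273; 0.1273 0.8130]  S=[0.8340 0.0150; 0.0150 1.4367]  K=[0.5275 0.1732; -0.1407 0.5913]  nu=[0.7184, 0.6072]  x^+=[1.7719, 1.6931]  P^+=[0.2015 0.0378; 0.0378 0.2967]
step 3: x^-=[1.9605, 2.0242]  P^-=[0.4219 0.1163; 0.1163 0.7423]  S=[0.7769 0.0098; 0.0098 1.3558]  K=[0.4976 0.1662; -0.1346 0.5716]  nu=[-3.0735, -0.3935]  x^+=[0.3658, 2.2131]  P^+=[0.1905 0.0370; 0.0370 0.2867]
step 4: x^-=[0.5538, 2.4119]  P^-=[0.4100 0.1132; 0.1132 0.7305]  S=[0.7658 0.0072; 0.0072 1.3415]  K=[0.4910 0.1643; -0.1342 0.5680]  nu=[-3.3344, -0.0114]  x^+=[-1.0853, 2.8527]  P^+=[0.1880 0.0366; 0.0366 0.2850]
step 5: x^-=[-0.8896, 2.9222]  P^-=[0.4074 0.1123; 0.1123 0.7284]  S=[0.7635 0.0063; 0.0063 1.3387]  K=[0.4895 0.1638; -0.1342 0.5674]  nu=[-1.2329, -3.7520]  x^+=[-2.1077, 0.9589]  P^+=[0.1875 0.0365; 0.0365 0.2846]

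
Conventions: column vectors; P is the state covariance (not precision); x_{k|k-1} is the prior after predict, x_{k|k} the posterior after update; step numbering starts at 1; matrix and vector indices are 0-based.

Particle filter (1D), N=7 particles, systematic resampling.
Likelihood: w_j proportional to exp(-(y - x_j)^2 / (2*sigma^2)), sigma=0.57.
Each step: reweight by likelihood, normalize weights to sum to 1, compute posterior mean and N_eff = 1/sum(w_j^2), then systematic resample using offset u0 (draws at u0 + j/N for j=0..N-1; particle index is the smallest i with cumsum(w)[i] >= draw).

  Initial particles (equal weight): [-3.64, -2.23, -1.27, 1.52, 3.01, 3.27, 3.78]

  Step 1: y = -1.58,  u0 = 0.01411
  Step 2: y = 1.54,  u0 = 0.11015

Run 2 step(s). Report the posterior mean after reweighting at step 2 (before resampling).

step 1: w=[0.0011, 0.3766, 0.6223, 0.0000, 0.0000, 0.0000, 0.0000]  mean=-1.6340  Neff=1.8898  idx=[1, 1, 1, 2, 2, 2, 2]
step 2: w=[0.0000, 0.0000, 0.0000, 0.2500, 0.2500, 0.2500, 0.2500]  mean=-1.2700  Neff=4.0004  idx=[3, 4, 4, 5, 5, 6, 6]

post_mean = -1.2700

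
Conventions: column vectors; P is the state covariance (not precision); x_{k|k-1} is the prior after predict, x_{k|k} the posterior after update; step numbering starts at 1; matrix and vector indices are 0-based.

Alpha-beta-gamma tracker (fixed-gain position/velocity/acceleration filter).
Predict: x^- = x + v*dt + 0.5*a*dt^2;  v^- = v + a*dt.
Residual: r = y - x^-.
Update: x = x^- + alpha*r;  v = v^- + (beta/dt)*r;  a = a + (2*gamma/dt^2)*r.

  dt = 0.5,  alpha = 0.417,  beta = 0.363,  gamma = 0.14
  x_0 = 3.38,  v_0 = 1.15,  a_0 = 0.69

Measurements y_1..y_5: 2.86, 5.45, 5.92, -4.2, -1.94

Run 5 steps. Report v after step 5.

step 1: x_pred=4.0412  r=-1.1812  x^+=3.5487  v^+=0.6374  a^+=-0.6330
step 2: x_pred=3.7883  r=1.6618  x^+=4.4812  v^+=1.5273  a^+=1.2282
step 3: x_pred=5.3984  r=0.5216  x^+=5.6159  v^+=2.5201  a^+=1.8124
step 4: x_pred=7.1025  r=-11.3025  x^+=2.3894  v^+=-4.7793  a^+=-10.8464
step 5: x_pred=-1.3561  r=-0.5839  x^+=-1.5996  v^+=-10.6265  a^+=-11.5004

v_post = -10.6265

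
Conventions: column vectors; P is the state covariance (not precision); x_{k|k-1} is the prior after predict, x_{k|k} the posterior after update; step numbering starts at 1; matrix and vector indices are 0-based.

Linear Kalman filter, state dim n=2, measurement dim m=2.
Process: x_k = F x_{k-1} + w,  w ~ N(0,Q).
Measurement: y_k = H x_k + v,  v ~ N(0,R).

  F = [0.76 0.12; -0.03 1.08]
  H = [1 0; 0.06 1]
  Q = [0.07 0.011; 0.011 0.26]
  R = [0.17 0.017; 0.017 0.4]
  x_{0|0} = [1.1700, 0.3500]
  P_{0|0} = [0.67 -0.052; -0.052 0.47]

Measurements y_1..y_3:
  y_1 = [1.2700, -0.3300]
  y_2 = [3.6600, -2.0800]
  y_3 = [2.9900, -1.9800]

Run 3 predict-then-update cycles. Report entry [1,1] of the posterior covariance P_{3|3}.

P_post[1,1] = 0.2269

step 1: x^-=[0.9312, 0.3429]  P^-=[0.4543 0.0141; 0.0141 0.8122]  S=[0.6243 0.0584; 0.0584 1.2155]  K=[0.7278 -0.0009; -0.0401 0.6708]  nu=[0.3388, -0.7288]  x^+=[1.1784, -0.1595]  P^+=[0.1237 0.0046; 0.0046 0.2674]
step 2: x^-=[0.8765, -0.2077]  P^-=[0.1461 0.0466; 0.0466 0.5717]  S=[0.3161 0.0723; 0.0723 0.9778]  K=[0.4570 0.0228; 0.0131 0.5865]  nu=[2.7835, -1.9249]  x^+=[2.1048, -1.3002]  P^+=[0.0781 0.0122; 0.0122 0.2341]
step 3: x^-=[1.4436, -1.4674]  P^-=[0.1207 0.0495; 0.0495 0.5323]  S=[0.2907 0.0738; 0.0738 0.9387]  K=[0.4080 0.0284; 0.0262 0.5682]  nu=[1.5464, -0.5992]  x^+=[2.0575, -1.7674]  P^+=[0.0698 0.0141; 0.0141 0.2269]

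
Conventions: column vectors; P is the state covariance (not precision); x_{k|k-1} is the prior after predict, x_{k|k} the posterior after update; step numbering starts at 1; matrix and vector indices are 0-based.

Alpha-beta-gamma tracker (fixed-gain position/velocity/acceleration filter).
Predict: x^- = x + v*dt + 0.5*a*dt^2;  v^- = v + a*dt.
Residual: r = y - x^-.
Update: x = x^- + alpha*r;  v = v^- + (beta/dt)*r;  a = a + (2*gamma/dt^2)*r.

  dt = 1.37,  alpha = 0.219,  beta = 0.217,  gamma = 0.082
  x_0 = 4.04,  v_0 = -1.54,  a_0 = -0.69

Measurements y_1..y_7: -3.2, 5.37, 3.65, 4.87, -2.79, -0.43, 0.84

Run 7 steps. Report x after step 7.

x_post = 8.7018

step 1: x_pred=1.2827  r=-4.4827  x^+=0.3010  v^+=-3.1953  a^+=-1.0817
step 2: x_pred=-5.0917  r=10.4617  x^+=-2.8006  v^+=-3.0202  a^+=-0.1676
step 3: x_pred=-7.0955  r=10.7455  x^+=-4.7422  v^+=-1.5477  a^+=0.7714
step 4: x_pred=-6.1387  r=11.0087  x^+=-3.7278  v^+=1.2528  a^+=1.7333
step 5: x_pred=-0.3849  r=-2.4051  x^+=-0.9116  v^+=3.2464  a^+=1.5231
step 6: x_pred=4.9654  r=-5.3954  x^+=3.7838  v^+=4.4785  a^+=1.0517
step 7: x_pred=10.9063  r=-10.0663  x^+=8.7018  v^+=4.3249  a^+=0.1721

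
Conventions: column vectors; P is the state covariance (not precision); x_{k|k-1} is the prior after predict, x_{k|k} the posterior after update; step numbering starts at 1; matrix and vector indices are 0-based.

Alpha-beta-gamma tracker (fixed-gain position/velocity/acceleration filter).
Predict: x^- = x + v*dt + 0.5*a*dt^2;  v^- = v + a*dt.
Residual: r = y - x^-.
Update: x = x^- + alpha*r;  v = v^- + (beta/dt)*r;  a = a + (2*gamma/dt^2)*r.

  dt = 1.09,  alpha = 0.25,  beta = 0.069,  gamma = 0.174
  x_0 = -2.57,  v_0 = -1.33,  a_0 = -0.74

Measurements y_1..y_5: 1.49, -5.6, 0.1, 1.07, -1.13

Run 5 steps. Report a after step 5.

step 1: x_pred=-4.4593  r=5.9493  x^+=-2.9720  v^+=-1.7600  a^+=1.0026
step 2: x_pred=-4.2948  r=-1.3052  x^+=-4.6211  v^+=-0.7498  a^+=0.6203
step 3: x_pred=-5.0699  r=5.1699  x^+=-3.7774  v^+=0.2536  a^+=2.1346
step 4: x_pred=-2.2330  r=3.3030  x^+=-1.4073  v^+=2.7893  a^+=3.1020
step 5: x_pred=3.4759  r=-4.6059  x^+=2.3244  v^+=5.8790  a^+=1.7530

a_post = 1.7530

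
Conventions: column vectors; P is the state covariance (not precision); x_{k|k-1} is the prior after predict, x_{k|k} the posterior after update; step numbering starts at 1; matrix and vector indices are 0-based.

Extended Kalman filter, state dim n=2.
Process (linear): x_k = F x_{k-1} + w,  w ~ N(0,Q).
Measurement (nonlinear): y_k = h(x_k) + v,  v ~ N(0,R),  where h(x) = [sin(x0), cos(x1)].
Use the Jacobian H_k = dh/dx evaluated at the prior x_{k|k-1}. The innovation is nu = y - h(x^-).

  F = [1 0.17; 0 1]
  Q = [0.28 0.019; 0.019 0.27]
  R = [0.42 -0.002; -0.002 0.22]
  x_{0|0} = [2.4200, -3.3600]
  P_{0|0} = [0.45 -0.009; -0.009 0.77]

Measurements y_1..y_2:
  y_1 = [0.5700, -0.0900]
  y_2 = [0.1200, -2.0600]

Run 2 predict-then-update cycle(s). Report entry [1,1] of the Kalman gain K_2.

step 1: x^-=[1.8488, -3.3600]  P^-=[0.7492 0.1409; 0.1409 1.0400]  H_jac=[-0.2744 0.0000; 0.0000 -0.2167]  S=[0.4764 0.0064; 0.0064 0.2688]  K=[-0.4302 -0.1034; -0.0700 -0.8366]  nu=[-0.3916, 0.8862]  x^+=[1.9257, -4.0740]  P^+=[0.6576 0.1010; 0.1010 0.8488]
step 2: x^-=[1.2331, -4.0740]  P^-=[0.9965 0.2643; 0.2643 1.1188]  H_jac=[0.3313 0.0000; 0.0000 -0.8031]  S=[0.5294 -0.0723; -0.0723 0.9415]  K=[0.5992 -0.1794; 0.0354 -0.9515]  nu=[-0.8235, -1.4641]  x^+=[1.0023, -2.7100]  P^+=[0.7606 0.0506; 0.0506 0.2608]

K[1,1] = -0.9515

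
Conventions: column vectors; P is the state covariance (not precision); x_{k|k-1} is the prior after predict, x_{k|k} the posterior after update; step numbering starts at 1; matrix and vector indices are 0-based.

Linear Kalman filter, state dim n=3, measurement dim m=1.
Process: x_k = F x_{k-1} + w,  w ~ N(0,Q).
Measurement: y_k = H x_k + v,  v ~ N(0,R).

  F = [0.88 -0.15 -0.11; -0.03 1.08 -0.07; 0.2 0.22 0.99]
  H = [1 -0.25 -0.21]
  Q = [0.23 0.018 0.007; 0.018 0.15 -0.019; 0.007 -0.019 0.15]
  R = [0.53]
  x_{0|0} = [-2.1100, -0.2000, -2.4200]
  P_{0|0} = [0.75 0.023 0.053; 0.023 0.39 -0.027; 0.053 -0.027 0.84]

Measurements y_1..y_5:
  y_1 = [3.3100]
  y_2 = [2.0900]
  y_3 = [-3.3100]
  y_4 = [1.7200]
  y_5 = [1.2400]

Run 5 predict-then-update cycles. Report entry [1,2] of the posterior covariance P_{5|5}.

step 1: x^-=[-1.5606, 0.0167, -2.8618]  P^-=[0.8125 -0.0367 0.0881; -0.0367 0.6125 -0.0150; 0.0881 -0.0150 1.0334]  S=[1.4062]  K=[0.5712; -0.1328; -0.0890]  nu=[4.2738]  x^+=[0.8806, -0.5507, -3.2423]  P^+=[0.3537 0.0699 0.1596; 0.0699 0.5877 -0.0316; 0.1596 -0.0316 1.0223]
step 2: x^-=[1.2142, -0.3942, -3.1549]  P^-=[0.4791 -0.0178 0.0910; -0.0178 0.8418 0.0220; 0.0910 0.0220 1.2501]  S=[1.0899]  K=[0.4262; -0.2137; -0.1625]  nu=[0.1147]  x^+=[1.2631, -0.4187, -3.1735]  P^+=[0.2812 0.0814 0.1664; 0.0814 0.7920 -0.0158; 0.1664 -0.0158 1.2213]
step 3: x^-=[1.5234, -0.2680, -2.9813]  P^-=[0.4261 -0.0385 0.0547; -0.0385 1.0778 0.0760; 0.0547 0.0760 1.4628]  S=[1.0922]  K=[0.3884; -0.2966; -0.2485]  nu=[-5.5265]  x^+=[-0.6232, 1.3712, -1.6078]  P^+=[0.2613 0.0873 0.1602; 0.0873 0.9818 -0.0045; 0.1602 -0.0045 1.3953]
step 4: x^-=[-0.5772, 1.6121, -1.4147]  P^-=[0.4171 -0.0627 0.0197; -0.0627 1.2979 0.1225; 0.0197 0.1225 1.6447]  S=[1.1367]  K=[0.3771; -0.3632; -0.3134]  nu=[2.4031]  x^+=[0.3290, 0.7392, -2.1679]  P^+=[0.2555 0.0930 0.1541; 0.0930 1.1479 -0.0069; 0.1541 -0.0069 1.5330]
step 5: x^-=[0.4172, 0.9402, -1.9178]  P^-=[0.4176 -0.0823 -0.0056; -0.0823 1.4923 0.1514; -0.0056 0.1514 1.7844]  S=[1.1790]  K=[0.3727; -0.4132; -0.3547]  nu=[0.6552]  x^+=[0.6613, 0.6695, -2.1502]  P^+=[0.2539 0.0992 0.1502; 0.0992 1.2910 -0.0214; 0.1502 -0.0214 1.6361]

P_post[1,2] = -0.0214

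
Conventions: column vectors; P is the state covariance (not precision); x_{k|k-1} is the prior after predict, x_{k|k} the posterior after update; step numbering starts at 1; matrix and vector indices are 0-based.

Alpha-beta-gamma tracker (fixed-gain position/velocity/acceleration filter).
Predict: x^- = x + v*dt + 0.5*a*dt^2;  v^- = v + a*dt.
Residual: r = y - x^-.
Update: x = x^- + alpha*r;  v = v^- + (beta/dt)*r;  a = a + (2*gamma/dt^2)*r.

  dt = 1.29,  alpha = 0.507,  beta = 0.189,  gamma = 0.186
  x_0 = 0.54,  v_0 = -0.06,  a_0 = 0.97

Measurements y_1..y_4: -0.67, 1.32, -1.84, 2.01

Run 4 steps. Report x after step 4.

x_post = 1.9082

step 1: x_pred=1.2697  r=-1.9397  x^+=0.2863  v^+=0.9071  a^+=0.5364
step 2: x_pred=1.9027  r=-0.5827  x^+=1.6073  v^+=1.5137  a^+=0.4061
step 3: x_pred=3.8979  r=-5.7379  x^+=0.9888  v^+=1.1969  a^+=-0.8765
step 4: x_pred=1.8035  r=0.2065  x^+=1.9082  v^+=0.0964  a^+=-0.8304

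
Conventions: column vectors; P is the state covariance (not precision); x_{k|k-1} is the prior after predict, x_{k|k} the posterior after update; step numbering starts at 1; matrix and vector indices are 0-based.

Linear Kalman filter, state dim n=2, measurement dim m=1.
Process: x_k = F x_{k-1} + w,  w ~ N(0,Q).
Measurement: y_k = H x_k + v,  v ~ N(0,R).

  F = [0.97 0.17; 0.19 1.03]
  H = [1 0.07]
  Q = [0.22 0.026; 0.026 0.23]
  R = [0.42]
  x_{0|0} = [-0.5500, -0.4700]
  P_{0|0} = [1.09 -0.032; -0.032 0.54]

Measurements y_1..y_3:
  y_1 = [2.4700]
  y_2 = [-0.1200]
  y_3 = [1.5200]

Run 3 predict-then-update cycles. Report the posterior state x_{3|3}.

x_post = [1.0899, 0.2900]

step 1: x^-=[-0.6134, -0.5886]  P^-=[1.2506 0.2884; 0.2884 0.8297]  S=[1.7151]  K=[0.7410; 0.2020]  nu=[3.1246]  x^+=[1.7018, 0.0427]  P^+=[0.3090 0.0317; 0.0317 0.7597]
step 2: x^-=[1.6580, 0.3673]  P^-=[0.5431 0.2486; 0.2486 1.0595]  S=[1.0031]  K=[0.5588; 0.3218]  nu=[-1.8038]  x^+=[0.6501, -0.2131]  P^+=[0.2299 0.0683; 0.0683 0.9556]
step 3: x^-=[0.5944, -0.0960]  P^-=[0.4865 0.3061; 0.3061 1.2789]  S=[0.9556]  K=[0.5315; 0.4140]  nu=[0.9323]  x^+=[1.0899, 0.2900]  P^+=[0.2165 0.0958; 0.0958 1.1151]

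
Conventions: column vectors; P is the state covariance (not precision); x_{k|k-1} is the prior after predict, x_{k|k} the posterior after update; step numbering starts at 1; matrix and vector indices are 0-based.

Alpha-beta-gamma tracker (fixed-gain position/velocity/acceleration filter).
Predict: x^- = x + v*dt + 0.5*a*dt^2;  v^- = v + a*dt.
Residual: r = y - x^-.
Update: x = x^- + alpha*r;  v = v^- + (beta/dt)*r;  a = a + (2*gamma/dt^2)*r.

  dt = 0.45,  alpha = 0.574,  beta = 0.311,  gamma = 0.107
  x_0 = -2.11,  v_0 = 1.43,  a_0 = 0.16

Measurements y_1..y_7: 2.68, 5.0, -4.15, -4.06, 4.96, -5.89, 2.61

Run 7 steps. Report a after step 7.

step 1: x_pred=-1.4503  r=4.1303  x^+=0.9205  v^+=4.3565  a^+=4.5249
step 2: x_pred=3.3391  r=1.6609  x^+=4.2924  v^+=7.5406  a^+=6.2801
step 3: x_pred=8.3216  r=-12.4716  x^+=1.1629  v^+=1.7474  a^+=-6.8997
step 4: x_pred=1.2506  r=-5.3106  x^+=-1.7977  v^+=-5.0277  a^+=-12.5119
step 5: x_pred=-5.3270  r=10.2870  x^+=0.5778  v^+=-3.5486  a^+=-1.6407
step 6: x_pred=-1.1852  r=-4.7048  x^+=-3.8858  v^+=-7.5385  a^+=-6.6127
step 7: x_pred=-7.9476  r=10.5576  x^+=-1.8875  v^+=-3.2177  a^+=4.5445

a_post = 4.5445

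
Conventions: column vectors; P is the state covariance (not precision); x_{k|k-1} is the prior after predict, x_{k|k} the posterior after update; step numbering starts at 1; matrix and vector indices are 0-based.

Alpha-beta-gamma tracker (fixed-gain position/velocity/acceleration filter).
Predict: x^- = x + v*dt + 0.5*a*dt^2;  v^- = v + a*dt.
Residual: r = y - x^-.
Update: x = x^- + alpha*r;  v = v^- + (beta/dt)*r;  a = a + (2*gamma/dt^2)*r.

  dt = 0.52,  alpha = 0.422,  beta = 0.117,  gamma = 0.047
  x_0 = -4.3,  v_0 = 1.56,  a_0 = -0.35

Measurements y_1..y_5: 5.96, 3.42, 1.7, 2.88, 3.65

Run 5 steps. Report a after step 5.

a_post = -1.6667

step 1: x_pred=-3.5361  r=9.4961  x^+=0.4712  v^+=3.5146  a^+=2.9512
step 2: x_pred=2.6978  r=0.7222  x^+=3.0026  v^+=5.2117  a^+=3.2022
step 3: x_pred=6.1456  r=-4.4456  x^+=4.2696  v^+=5.8766  a^+=1.6568
step 4: x_pred=7.5494  r=-4.6694  x^+=5.5789  v^+=5.6875  a^+=0.0335
step 5: x_pred=8.5409  r=-4.8909  x^+=6.4770  v^+=4.6045  a^+=-1.6667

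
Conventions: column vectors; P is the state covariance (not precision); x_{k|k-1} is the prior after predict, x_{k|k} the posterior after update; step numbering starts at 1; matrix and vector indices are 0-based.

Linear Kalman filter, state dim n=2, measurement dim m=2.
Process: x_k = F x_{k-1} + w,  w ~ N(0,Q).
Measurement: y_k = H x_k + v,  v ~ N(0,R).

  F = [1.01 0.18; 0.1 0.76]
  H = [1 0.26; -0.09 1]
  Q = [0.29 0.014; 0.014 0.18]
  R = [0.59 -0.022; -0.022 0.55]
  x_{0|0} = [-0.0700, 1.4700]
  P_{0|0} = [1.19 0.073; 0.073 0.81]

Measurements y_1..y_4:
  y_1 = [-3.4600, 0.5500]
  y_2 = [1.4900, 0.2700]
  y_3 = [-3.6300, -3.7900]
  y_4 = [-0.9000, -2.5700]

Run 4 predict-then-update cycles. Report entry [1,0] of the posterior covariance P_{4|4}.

step 1: x^-=[0.1939, 1.1102]  P^-=[1.5567 0.3023; 0.3023 0.6709]  S=[2.3493 0.3076; 0.3076 1.1790]  K=[0.7021 -0.0455; 0.1361 0.5104]  nu=[-3.9426, -0.5427]  x^+=[-2.5493, 0.2965]  P^+=[0.4160 -0.0031; -0.0031 0.2774]
step 2: x^-=[-2.5214, -0.0296]  P^-=[0.7223 0.0916; 0.0916 0.3439]  S=[1.3831 0.0919; 0.0919 0.8833]  K=[0.5411 -0.0262; 0.1064 0.3690]  nu=[4.0191, 0.0726]  x^+=[-0.3484, 0.4247]  P^+=[0.3192 0.0024; 0.0024 0.2008]
step 3: x^-=[-0.2754, 0.2879]  P^-=[0.6230 0.0756; 0.0756 0.2996]  S=[1.2726 0.0737; 0.0737 0.8410]  K=[0.5062 -0.0211; 0.1010 0.3393]  nu=[-3.4294, -4.1027]  x^+=[-1.9250, -1.4503]  P^+=[0.2981 0.0041; 0.0041 0.1847]
step 4: x^-=[-2.2053, -1.2947]  P^-=[0.6015 0.0726; 0.0726 0.2903]  S=[1.2489 0.0702; 0.0702 0.8321]  K=[0.4979 -0.0199; 0.0999 0.3326]  nu=[1.6419, -1.4738]  x^+=[-1.3585, -1.6209]  P^+=[0.2930 0.0045; 0.0045 0.1811]

P_post[1,0] = 0.0045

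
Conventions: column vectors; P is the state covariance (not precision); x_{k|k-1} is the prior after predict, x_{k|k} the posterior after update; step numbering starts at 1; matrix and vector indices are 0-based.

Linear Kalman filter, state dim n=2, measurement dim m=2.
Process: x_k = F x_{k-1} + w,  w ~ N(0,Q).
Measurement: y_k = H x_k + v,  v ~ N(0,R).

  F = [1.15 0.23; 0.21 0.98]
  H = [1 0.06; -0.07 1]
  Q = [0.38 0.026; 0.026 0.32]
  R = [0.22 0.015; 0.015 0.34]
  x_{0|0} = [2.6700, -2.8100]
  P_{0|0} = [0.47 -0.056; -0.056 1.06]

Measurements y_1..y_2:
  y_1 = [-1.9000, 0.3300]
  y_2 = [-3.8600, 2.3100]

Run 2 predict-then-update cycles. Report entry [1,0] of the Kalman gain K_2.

K[1,0] = 0.1020

step 1: x^-=[2.4242, -2.1931]  P^-=[1.0280 0.3126; 0.3126 1.3357]  S=[1.2903 0.3345; 0.3345 1.6370]  K=[0.8164 -0.0198; 0.1017 0.7818]  nu=[-4.1926, 2.6928]  x^+=[-1.0518, -0.5143]  P^+=[0.1782 0.0180; 0.0180 0.2686]
step 2: x^-=[-1.3279, -0.7249]  P^-=[0.6394 0.1507; 0.1507 0.5932]  S=[0.8797 0.1559; 0.1559 0.9153]  K=[0.7390 -0.0101; 0.1020 0.6192]  nu=[-2.4886, 2.9420]  x^+=[-3.1967, 0.8429]  P^+=[0.1613 0.0189; 0.0189 0.2134]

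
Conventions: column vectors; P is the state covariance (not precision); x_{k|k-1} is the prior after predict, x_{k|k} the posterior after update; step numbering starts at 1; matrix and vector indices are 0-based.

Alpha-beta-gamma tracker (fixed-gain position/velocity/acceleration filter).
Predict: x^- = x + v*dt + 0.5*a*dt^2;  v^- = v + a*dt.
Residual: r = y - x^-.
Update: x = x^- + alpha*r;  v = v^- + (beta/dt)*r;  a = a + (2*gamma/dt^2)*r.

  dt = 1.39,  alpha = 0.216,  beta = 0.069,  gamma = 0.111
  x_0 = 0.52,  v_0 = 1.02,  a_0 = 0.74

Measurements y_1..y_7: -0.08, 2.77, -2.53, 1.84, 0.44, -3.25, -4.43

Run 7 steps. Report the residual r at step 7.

resid = 7.4940

step 1: x_pred=2.6527  r=-2.7327  x^+=2.0624  v^+=1.9129  a^+=0.4260
step 2: x_pred=5.1330  r=-2.3630  x^+=4.6226  v^+=2.3878  a^+=0.1545
step 3: x_pred=8.0909  r=-10.6209  x^+=5.7968  v^+=2.0753  a^+=-1.0658
step 4: x_pred=7.6518  r=-5.8118  x^+=6.3965  v^+=0.3053  a^+=-1.7336
step 5: x_pred=5.1461  r=-4.7061  x^+=4.1296  v^+=-2.3380  a^+=-2.2744
step 6: x_pred=-1.3174  r=-1.9326  x^+=-1.7349  v^+=-5.5953  a^+=-2.4964
step 7: x_pred=-11.9240  r=7.4940  x^+=-10.3053  v^+=-8.6934  a^+=-1.6353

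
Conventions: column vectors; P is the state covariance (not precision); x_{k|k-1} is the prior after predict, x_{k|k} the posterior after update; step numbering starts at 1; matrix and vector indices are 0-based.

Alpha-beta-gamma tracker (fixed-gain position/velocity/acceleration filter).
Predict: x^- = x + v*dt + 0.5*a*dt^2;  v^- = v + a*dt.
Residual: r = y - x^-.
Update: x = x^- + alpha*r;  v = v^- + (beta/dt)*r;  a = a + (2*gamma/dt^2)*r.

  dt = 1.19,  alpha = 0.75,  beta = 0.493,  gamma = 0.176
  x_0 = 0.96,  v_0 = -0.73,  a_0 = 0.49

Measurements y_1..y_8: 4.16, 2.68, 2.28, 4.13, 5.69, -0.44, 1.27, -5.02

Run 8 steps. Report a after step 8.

step 1: x_pred=0.4382  r=3.7218  x^+=3.2296  v^+=1.3950  a^+=1.4151
step 2: x_pred=5.8915  r=-3.2115  x^+=3.4829  v^+=1.7485  a^+=0.6168
step 3: x_pred=6.0003  r=-3.7203  x^+=3.2101  v^+=0.9412  a^+=-0.3079
step 4: x_pred=4.1121  r=0.0179  x^+=4.1255  v^+=0.5822  a^+=-0.3035
step 5: x_pred=4.6035  r=1.0865  x^+=5.4184  v^+=0.6712  a^+=-0.0334
step 6: x_pred=6.1934  r=-6.6334  x^+=1.2184  v^+=-2.1167  a^+=-1.6823
step 7: x_pred=-2.4916  r=3.7616  x^+=0.3296  v^+=-2.5602  a^+=-0.7472
step 8: x_pred=-3.2461  r=-1.7739  x^+=-4.5765  v^+=-4.1843  a^+=-1.1882

a_post = -1.1882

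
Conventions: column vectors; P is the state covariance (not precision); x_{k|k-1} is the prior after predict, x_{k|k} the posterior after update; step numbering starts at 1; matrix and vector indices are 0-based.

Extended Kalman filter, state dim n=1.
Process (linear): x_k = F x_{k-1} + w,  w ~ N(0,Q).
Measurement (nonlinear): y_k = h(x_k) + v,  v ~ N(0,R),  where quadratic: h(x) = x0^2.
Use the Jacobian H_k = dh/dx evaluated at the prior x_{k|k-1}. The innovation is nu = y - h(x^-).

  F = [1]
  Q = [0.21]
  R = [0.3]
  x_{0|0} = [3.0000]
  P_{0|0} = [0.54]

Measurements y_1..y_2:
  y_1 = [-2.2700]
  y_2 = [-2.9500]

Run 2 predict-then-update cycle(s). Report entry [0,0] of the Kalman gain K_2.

K[0,0] = 0.3465

step 1: x^-=[3.0000]  P^-=[0.7500]  H_jac=[6.0000]  S=[27.3000]  K=[0.1648]  nu=[-11.2700]  x^+=[1.1423]  P^+=[0.0082]
step 2: x^-=[1.1423]  P^-=[0.2182]  H_jac=[2.2846]  S=[1.4391]  K=[0.3465]  nu=[-4.2549]  x^+=[-0.3319]  P^+=[0.0455]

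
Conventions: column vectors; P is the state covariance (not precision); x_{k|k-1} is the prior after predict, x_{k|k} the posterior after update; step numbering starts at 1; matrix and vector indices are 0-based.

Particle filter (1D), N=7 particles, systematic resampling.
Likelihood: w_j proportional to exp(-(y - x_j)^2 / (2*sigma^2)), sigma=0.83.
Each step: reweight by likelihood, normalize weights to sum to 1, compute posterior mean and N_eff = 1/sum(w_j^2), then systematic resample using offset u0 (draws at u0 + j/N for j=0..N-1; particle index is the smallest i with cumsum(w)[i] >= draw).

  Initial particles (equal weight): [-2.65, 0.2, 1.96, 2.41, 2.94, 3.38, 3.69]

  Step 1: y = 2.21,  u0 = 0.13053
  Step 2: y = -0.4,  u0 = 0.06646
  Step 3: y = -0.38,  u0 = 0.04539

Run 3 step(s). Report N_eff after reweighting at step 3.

N_eff = 6.3432

step 1: w=[0.0000, 0.0165, 0.2955, 0.3004, 0.2100, 0.1145, 0.0631]  mean=2.5437  Neff=4.1833  idx=[2, 2, 3, 3, 4, 5, 6]
step 2: w=[0.4186, 0.4186, 0.0773, 0.0773, 0.0073, 0.0007, 0.0001]  mean=2.0380  Neff=2.7590  idx=[0, 0, 0, 1, 1, 1, 3]
step 3: w=[0.1616, 0.1616, 0.1616, 0.1616, 0.1616, 0.1616, 0.0303]  mean=1.9736  Neff=6.3432  idx=[0, 1, 2, 2, 3, 4, 5]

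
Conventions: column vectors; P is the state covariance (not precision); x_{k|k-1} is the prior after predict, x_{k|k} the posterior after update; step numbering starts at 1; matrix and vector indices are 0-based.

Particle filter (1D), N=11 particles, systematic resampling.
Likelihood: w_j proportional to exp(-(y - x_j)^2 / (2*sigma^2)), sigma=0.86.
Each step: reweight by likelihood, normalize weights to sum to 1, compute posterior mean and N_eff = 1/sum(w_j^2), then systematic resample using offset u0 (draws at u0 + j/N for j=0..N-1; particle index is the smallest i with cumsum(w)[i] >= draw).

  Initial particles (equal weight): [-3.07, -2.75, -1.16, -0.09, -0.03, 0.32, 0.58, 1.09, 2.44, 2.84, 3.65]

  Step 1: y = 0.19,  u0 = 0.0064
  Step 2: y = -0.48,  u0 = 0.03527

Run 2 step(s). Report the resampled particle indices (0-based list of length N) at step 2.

resampled_idx = [0, 1, 2, 2, 3, 4, 5, 5, 6, 8, 9]

step 1: w=[0.0002, 0.0006, 0.0618, 0.2008, 0.2049, 0.2094, 0.1911, 0.1225, 0.0069, 0.0018, 0.0001]  mean=0.2356  Neff=5.5087  idx=[2, 3, 3, 4, 4, 4, 5, 5, 6, 6, 7]
step 2: w=[0.0966, 0.1191, 0.1191, 0.1151, 0.1151, 0.1151, 0.0857, 0.0857, 0.0618, 0.0618, 0.0249]  mean=0.0098  Neff=9.9603  idx=[0, 1, 2, 2, 3, 4, 5, 5, 6, 8, 9]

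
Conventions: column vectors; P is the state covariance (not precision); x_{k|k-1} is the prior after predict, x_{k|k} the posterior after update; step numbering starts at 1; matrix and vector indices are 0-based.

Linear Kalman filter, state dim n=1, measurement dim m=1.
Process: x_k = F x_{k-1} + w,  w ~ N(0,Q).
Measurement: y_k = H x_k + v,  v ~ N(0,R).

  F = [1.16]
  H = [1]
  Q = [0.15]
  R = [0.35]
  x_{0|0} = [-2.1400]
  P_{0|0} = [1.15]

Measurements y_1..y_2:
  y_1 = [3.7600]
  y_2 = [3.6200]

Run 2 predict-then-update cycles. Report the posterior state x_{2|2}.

x_post = [3.4249]

step 1: x^-=[-2.4824]  P^-=[1.6974]  S=[2.0474]  K=[0.8291]  nu=[6.2424]  x^+=[2.6929]  P^+=[0.2902]
step 2: x^-=[3.1238]  P^-=[0.5405]  S=[0.8905]  K=[0.6069]  nu=[0.4962]  x^+=[3.4249]  P^+=[0.2124]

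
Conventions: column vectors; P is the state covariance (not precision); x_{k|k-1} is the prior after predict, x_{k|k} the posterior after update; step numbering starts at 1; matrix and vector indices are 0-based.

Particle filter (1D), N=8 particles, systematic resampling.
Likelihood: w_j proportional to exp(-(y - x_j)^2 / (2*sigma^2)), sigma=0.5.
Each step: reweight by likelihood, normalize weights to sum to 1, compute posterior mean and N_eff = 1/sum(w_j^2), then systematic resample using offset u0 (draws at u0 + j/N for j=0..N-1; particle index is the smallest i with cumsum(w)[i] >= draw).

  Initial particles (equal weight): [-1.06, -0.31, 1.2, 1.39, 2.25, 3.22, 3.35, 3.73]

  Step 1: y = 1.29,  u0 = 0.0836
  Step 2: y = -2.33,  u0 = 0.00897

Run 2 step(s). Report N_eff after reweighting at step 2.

step 1: w=[0.0000, 0.0028, 0.4621, 0.4604, 0.0744, 0.0003, 0.0001, 0.0000]  mean=1.3620  Neff=2.3202  idx=[2, 2, 2, 2, 3, 3, 3, 4]
step 2: w=[0.2386, 0.2386, 0.2386, 0.2386, 0.0152, 0.0152, 0.0152, 0.0000]  mean=1.2087  Neff=4.3775  idx=[0, 0, 1, 1, 2, 2, 3, 3]

N_eff = 4.3775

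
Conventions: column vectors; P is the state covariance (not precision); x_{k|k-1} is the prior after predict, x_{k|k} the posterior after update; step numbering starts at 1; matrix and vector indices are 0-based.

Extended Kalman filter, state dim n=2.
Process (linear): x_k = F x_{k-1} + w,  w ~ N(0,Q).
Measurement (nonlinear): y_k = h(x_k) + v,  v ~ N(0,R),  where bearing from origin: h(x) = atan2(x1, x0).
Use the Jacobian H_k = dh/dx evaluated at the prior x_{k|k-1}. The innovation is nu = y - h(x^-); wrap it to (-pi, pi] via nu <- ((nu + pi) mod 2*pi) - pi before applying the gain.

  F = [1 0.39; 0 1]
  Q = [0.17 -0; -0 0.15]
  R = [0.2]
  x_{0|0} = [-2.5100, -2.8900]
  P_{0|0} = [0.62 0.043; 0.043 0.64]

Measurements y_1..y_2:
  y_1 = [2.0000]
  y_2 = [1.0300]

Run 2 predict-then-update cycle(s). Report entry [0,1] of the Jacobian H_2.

H_jac[0,1] = -0.1677

step 1: x^-=[-3.6371, -2.8900]  P^-=[0.9209 0.2926; 0.2926 0.7900]  H_jac=[0.1339 -0.1685]  S=[0.2257]  K=[0.3278; -0.4162]  nu=[-1.8130]  x^+=[-4.2315, -2.1354]  P^+=[0.8966 0.3234; 0.3234 0.7509]
step 2: x^-=[-5.0643, -2.1354]  P^-=[1.4331 0.6163; 0.6163 0.9009]  H_jac=[0.0707 -0.1677]  S=[0.2179]  K=[-0.0092; -0.4933]  nu=[-2.5106]  x^+=[-5.0411, -0.8970]  P^+=[1.4331 0.6153; 0.6153 0.8479]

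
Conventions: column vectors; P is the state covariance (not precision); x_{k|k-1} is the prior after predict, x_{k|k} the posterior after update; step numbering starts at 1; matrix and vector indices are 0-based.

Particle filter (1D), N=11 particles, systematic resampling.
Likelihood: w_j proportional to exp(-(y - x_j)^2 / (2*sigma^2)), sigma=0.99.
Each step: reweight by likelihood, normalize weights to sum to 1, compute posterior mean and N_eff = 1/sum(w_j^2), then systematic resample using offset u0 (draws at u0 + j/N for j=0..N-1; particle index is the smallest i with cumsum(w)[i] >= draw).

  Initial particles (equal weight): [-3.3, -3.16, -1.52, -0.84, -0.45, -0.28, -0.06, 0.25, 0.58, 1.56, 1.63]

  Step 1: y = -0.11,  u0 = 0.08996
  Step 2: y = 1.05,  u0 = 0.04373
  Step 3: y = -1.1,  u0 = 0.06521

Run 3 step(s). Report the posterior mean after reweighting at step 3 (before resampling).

post_mean = -0.1481

step 1: w=[0.0009, 0.0014, 0.0581, 0.1221, 0.1511, 0.1579, 0.1600, 0.1500, 0.1257, 0.0386, 0.0342]  mean=-0.0936  Neff=7.5410  idx=[3, 3, 4, 5, 5, 6, 6, 7, 8, 8, 10]
step 2: w=[0.0275, 0.0275, 0.0541, 0.0691, 0.0691, 0.0909, 0.0909, 0.1229, 0.1522, 0.1522, 0.1435]  mean=0.3210  Neff=8.8842  idx=[1, 3, 4, 5, 6, 7, 8, 8, 9, 10, 10]
step 3: w=[0.2061, 0.1514, 0.1514, 0.1229, 0.1229, 0.0842, 0.0506, 0.0506, 0.0506, 0.0048, 0.0048]  mean=-0.1481  Neff=7.5012  idx=[0, 0, 1, 1, 2, 3, 3, 4, 5, 6, 8]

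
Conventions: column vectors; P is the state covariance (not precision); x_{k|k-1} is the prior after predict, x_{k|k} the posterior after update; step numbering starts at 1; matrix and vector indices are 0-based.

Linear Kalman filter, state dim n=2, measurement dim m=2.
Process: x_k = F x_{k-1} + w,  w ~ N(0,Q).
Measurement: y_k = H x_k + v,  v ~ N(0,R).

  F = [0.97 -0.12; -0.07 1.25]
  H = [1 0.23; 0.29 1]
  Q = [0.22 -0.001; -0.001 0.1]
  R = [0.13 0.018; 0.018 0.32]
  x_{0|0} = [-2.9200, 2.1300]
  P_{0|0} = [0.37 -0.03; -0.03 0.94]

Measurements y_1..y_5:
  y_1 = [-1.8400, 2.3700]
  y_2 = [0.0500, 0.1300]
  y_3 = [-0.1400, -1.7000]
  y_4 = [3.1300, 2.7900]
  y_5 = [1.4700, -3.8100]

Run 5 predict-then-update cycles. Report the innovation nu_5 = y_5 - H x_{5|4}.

innov = [-0.5136, -5.5988]

step 1: x^-=[-3.0880, 2.8669]  P^-=[0.5887 -0.2037; -0.2037 1.5758]  S=[0.7083 0.3338; 0.3338 1.8271]  K=[0.8463 -0.1727; -0.1829 0.8635]  nu=[0.5886, 0.3986]  x^+=[-2.6587, 3.1034]  P^+=[0.1244 -0.0761; -0.0761 0.2951]
step 2: x^-=[-2.9513, 4.0654]  P^-=[0.3590 -0.1466; -0.1466 0.5750]  S=[0.4520 0.0980; 0.0980 0.8402]  K=[0.7496 -0.1380; -0.1736 0.6540]  nu=[2.0663, -3.0795]  x^+=[-0.9774, 1.6927]  P^+=[0.1093 -0.0624; -0.0624 0.2243]
step 3: x^-=[-1.1512, 2.1842]  P^-=[0.3406 -0.1182; -0.1182 0.4619]  S=[0.4407 0.0969; 0.0969 0.7419]  K=[0.7382 -0.1226; -0.1585 0.5970]  nu=[0.5088, -3.5504]  x^+=[-0.3403, -0.0160]  P^+=[0.1069 -0.0569; -0.0569 0.2047]
step 4: x^-=[-0.3281, 0.0039]  P^-=[0.3367 -0.1085; -0.1085 0.4303]  S=[0.4396 0.0989; 0.0989 0.7157]  K=[0.7355 -0.1168; -0.1517 0.5783]  nu=[3.4572, 2.8813]  x^+=[1.8783, 1.1454]  P^+=[0.1061 -0.0549; -0.0549 0.1982]
step 5: x^-=[1.6845, 1.3003]  P^-=[0.3355 -0.1050; -0.1050 0.4199]  S=[0.4394 0.0999; 0.0999 0.7072]  K=[0.7346 -0.1146; -0.1491 0.5717]  nu=[-0.5136, -5.5988]  x^+=[1.9490, -1.8241]  P^+=[0.1059 -0.0542; -0.0542 0.1960]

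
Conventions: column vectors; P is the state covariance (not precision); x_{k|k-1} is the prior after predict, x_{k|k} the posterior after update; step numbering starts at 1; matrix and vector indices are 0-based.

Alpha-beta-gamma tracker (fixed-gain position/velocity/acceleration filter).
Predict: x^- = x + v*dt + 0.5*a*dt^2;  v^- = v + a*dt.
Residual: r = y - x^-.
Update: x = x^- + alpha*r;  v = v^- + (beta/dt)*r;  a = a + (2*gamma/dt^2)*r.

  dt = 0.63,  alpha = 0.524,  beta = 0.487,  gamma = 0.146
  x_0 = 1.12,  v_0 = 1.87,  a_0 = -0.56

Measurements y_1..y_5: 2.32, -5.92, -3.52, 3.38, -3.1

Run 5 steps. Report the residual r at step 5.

resid = -0.8713

step 1: x_pred=2.1870  r=0.1330  x^+=2.2567  v^+=1.6200  a^+=-0.4621
step 2: x_pred=3.1856  r=-9.1056  x^+=-1.5857  v^+=-5.7099  a^+=-7.1611
step 3: x_pred=-6.6041  r=3.0841  x^+=-4.9880  v^+=-7.8373  a^+=-4.8922
step 4: x_pred=-10.8964  r=14.2764  x^+=-3.4156  v^+=0.1165  a^+=5.6110
step 5: x_pred=-2.2287  r=-0.8713  x^+=-2.6852  v^+=2.9779  a^+=4.9700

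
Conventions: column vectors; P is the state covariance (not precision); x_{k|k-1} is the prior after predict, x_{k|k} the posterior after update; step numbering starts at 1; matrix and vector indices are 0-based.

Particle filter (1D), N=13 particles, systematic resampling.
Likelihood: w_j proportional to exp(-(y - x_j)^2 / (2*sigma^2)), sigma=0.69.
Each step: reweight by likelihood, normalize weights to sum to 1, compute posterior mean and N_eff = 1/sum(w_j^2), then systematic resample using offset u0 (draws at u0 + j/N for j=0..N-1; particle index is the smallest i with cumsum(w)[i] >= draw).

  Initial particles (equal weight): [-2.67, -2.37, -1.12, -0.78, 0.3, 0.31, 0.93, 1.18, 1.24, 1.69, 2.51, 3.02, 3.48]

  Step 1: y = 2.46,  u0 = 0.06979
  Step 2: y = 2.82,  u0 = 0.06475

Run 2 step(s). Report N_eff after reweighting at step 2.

step 1: w=[0.0000, 0.0000, 0.0000, 0.0000, 0.0024, 0.0025, 0.0278, 0.0581, 0.0681, 0.1743, 0.3240, 0.2337, 0.1089]  mean=2.3733  Neff=4.7463  idx=[7, 8, 9, 9, 10, 10, 10, 10, 11, 11, 11, 12, 12]
step 2: w=[0.0071, 0.0086, 0.0311, 0.0311, 0.1074, 0.1074, 0.1074, 0.1074, 0.1140, 0.1140, 0.1140, 0.0752, 0.0752]  mean=2.7590  Neff=10.1504  idx=[3, 4, 5, 6, 6, 7, 8, 8, 9, 10, 10, 11, 12]

N_eff = 10.1504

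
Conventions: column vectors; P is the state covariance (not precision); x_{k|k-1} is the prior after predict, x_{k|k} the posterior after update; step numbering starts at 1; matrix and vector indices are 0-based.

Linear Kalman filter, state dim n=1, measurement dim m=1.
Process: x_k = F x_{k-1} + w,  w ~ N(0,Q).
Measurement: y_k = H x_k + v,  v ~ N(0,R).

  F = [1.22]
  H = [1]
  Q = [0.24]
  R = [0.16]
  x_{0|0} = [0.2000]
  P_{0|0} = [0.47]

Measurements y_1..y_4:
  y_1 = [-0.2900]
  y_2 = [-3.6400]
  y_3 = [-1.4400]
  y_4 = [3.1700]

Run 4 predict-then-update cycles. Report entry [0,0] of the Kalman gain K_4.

K[0,0] = 0.7202

step 1: x^-=[0.2440]  P^-=[0.9395]  S=[1.0995]  K=[0.8545]  nu=[-0.5340]  x^+=[-0.2123]  P^+=[0.1367]
step 2: x^-=[-0.2590]  P^-=[0.4435]  S=[0.6035]  K=[0.7349]  nu=[-3.3810]  x^+=[-2.7436]  P^+=[0.1176]
step 3: x^-=[-3.3472]  P^-=[0.4150]  S=[0.5750]  K=[0.7217]  nu=[1.9072]  x^+=[-1.9707]  P^+=[0.1155]
step 4: x^-=[-2.4042]  P^-=[0.4119]  S=[0.5719]  K=[0.7202]  nu=[5.5742]  x^+=[1.6104]  P^+=[0.1152]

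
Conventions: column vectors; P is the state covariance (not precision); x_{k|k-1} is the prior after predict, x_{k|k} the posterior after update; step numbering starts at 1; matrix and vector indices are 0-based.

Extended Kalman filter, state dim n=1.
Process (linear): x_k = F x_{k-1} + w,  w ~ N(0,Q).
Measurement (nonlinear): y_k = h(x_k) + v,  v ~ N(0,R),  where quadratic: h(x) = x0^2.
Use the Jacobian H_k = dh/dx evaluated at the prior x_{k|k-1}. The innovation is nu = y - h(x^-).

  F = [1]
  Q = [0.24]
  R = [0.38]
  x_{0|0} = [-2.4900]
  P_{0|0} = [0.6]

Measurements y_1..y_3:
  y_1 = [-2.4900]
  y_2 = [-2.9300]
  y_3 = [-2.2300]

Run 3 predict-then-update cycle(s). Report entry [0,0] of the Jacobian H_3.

step 1: x^-=[-2.4900]  P^-=[0.8400]  H_jac=[-4.9800]  S=[21.2123]  K=[-0.1972]  nu=[-8.6901]  x^+=[-0.7763]  P^+=[0.0150]
step 2: x^-=[-0.7763]  P^-=[0.2550]  H_jac=[-1.5525]  S=[0.9947]  K=[-0.3981]  nu=[-3.5326]  x^+=[0.6299]  P^+=[0.0974]
step 3: x^-=[0.6299]  P^-=[0.3374]  H_jac=[1.2598]  S=[0.9156]  K=[0.4643]  nu=[-2.6268]  x^+=[-0.5897]  P^+=[0.1401]

H_jac[0,0] = 1.2598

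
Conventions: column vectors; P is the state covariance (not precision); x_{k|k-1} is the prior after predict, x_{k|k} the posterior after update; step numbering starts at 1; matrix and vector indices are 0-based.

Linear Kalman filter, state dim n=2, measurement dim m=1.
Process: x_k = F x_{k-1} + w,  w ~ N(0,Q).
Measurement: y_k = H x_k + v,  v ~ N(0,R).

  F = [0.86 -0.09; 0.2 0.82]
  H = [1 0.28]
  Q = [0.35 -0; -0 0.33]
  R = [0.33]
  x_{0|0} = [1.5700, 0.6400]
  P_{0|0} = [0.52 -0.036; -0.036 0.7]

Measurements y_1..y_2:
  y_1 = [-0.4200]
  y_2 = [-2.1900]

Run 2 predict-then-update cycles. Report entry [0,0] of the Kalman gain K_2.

K[0,0] = 0.5972

step 1: x^-=[1.2926, 0.8388]  P^-=[0.7458 0.0130; 0.0130 0.8097]  S=[1.1466]  K=[0.6537; 0.2091]  nu=[-1.9475]  x^+=[0.0196, 0.4316]  P^+=[0.2559 -0.1437; -0.1437 0.7595]
step 2: x^-=[-0.0220, 0.3578]  P^-=[0.5677 -0.1108; -0.1108 0.8038]  S=[0.8987]  K=[0.5972; 0.1272]  nu=[-2.2682]  x^+=[-1.3765, 0.0693]  P^+=[0.2472 -0.1790; -0.1790 0.7893]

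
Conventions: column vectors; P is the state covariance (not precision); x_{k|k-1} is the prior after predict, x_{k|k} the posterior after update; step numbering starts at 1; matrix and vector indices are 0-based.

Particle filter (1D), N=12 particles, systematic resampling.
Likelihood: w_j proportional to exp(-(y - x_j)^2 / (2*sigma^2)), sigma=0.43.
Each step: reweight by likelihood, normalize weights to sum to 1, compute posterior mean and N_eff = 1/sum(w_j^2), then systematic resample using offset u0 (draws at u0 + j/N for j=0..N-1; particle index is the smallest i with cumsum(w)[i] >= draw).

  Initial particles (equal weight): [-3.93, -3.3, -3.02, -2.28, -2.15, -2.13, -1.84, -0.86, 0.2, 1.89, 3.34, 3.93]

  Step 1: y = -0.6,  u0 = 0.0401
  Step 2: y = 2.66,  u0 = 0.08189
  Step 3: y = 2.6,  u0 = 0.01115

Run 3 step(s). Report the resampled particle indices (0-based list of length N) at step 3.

resampled_idx = [0, 1, 2, 3, 4, 5, 6, 7, 8, 9, 10, 11]

step 1: w=[0.0000, 0.0000, 0.0000, 0.0005, 0.0015, 0.0017, 0.0152, 0.8091, 0.1721, 0.0000, 0.0000, 0.0000]  mean=-0.6972  Neff=1.4611  idx=[7, 7, 7, 7, 7, 7, 7, 7, 7, 7, 8, 8]
step 2: w=[0.0000, 0.0000, 0.0000, 0.0000, 0.0000, 0.0000, 0.0000, 0.0000, 0.0000, 0.0000, 0.5000, 0.5000]  mean=0.2000  Neff=2.0000  idx=[10, 10, 10, 10, 10, 10, 11, 11, 11, 11, 11, 11]
step 3: w=[0.0833, 0.0833, 0.0833, 0.0833, 0.0833, 0.0833, 0.0833, 0.0833, 0.0833, 0.0833, 0.0833, 0.0833]  mean=0.2000  Neff=12.0000  idx=[0, 1, 2, 3, 4, 5, 6, 7, 8, 9, 10, 11]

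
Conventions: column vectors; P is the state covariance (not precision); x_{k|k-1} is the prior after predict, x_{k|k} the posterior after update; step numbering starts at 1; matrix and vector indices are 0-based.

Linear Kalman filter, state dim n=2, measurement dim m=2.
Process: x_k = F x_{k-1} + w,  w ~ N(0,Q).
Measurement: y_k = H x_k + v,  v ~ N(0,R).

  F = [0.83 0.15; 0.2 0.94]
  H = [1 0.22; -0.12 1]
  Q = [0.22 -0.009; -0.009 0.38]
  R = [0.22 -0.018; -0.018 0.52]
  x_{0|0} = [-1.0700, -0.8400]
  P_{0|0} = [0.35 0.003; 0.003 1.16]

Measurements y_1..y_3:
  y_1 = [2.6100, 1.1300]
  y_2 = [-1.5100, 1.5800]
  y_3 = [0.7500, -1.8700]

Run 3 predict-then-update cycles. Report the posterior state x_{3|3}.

x_post = [0.3679, -0.4287]

step 1: x^-=[-1.0141, -1.0036]  P^-=[0.4880 0.2151; 0.2151 1.4201]  S=[0.8713 0.4453; 0.4453 1.8955]  K=[0.6502 -0.0702; 0.2608 0.6743]  nu=[3.8449, 2.0119]  x^+=[1.3446, 1.3559]  P^+=[0.1509 -0.0301; -0.0301 0.3423]
step 2: x^-=[1.3194, 1.5434]  P^-=[0.3242 0.0400; 0.0400 0.6772]  S=[0.5945 0.1310; 0.1310 1.1923]  K=[0.5737 -0.0621; 0.1983 0.5422]  nu=[-3.1690, 0.1949]  x^+=[-0.5109, 1.0205]  P^+=[0.1332 -0.0267; -0.0267 0.2752]
step 3: x^-=[-0.2709, 0.8571]  P^-=[0.3113 0.0303; 0.0303 0.6184]  S=[0.5746 0.1102; 0.1102 1.1356]  K=[0.5651 -0.0610; 0.1892 0.5230]  nu=[0.8324, -2.7596]  x^+=[0.3679, -0.4287]  P^+=[0.1312 -0.0262; -0.0262 0.2654]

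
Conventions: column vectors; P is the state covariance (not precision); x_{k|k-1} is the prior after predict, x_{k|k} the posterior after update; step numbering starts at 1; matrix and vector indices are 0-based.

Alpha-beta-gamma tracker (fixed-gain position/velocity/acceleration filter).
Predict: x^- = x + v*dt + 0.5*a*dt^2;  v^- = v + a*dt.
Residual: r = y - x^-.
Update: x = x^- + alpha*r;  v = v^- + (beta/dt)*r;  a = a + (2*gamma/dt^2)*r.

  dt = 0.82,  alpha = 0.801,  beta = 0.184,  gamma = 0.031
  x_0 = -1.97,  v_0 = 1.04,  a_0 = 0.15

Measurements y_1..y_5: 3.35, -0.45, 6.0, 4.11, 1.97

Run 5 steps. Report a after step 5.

a_post = -0.2413

step 1: x_pred=-1.0668  r=4.4168  x^+=2.4711  v^+=2.1541  a^+=0.5573
step 2: x_pred=4.4248  r=-4.8748  x^+=0.5201  v^+=1.5172  a^+=0.1078
step 3: x_pred=1.8004  r=4.1996  x^+=5.1643  v^+=2.5479  a^+=0.4950
step 4: x_pred=7.4200  r=-3.3100  x^+=4.7687  v^+=2.2111  a^+=0.1898
step 5: x_pred=6.6456  r=-4.6756  x^+=2.9004  v^+=1.3176  a^+=-0.2413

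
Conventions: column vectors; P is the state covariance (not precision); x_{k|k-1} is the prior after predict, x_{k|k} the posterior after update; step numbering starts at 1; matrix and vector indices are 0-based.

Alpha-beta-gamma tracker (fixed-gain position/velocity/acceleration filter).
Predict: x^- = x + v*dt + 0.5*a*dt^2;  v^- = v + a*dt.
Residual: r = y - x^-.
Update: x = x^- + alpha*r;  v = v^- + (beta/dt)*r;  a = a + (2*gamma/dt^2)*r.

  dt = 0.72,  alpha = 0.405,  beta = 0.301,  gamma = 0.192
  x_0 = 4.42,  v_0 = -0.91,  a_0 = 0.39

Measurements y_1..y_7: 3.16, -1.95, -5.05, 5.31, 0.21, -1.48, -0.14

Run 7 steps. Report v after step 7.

v_post = 10.7554

step 1: x_pred=3.8659  r=-0.7059  x^+=3.5800  v^+=-0.9243  a^+=-0.1329
step 2: x_pred=2.8801  r=-4.8301  x^+=0.9239  v^+=-3.0392  a^+=-3.7107
step 3: x_pred=-2.2262  r=-2.8238  x^+=-3.3698  v^+=-6.8914  a^+=-5.8024
step 4: x_pred=-9.8356  r=15.1456  x^+=-3.7017  v^+=-4.7375  a^+=5.4166
step 5: x_pred=-5.7087  r=5.9187  x^+=-3.3116  v^+=1.6368  a^+=9.8008
step 6: x_pred=0.4072  r=-1.8872  x^+=-0.3571  v^+=7.9044  a^+=8.4028
step 7: x_pred=7.5120  r=-7.6520  x^+=4.4130  v^+=10.7554  a^+=2.7346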